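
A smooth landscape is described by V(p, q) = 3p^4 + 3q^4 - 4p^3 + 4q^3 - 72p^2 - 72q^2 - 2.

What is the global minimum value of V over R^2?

V(p,q) separates as A(p) + B(q) − 2, so its minimum is min A + min B − 2.
A'(p) = 12p(p - 4)(p + 3) vanishes at p ∈ {-3, 0, 4}; B'(q) = 12q(q - 3)(q + 4) vanishes at q ∈ {-4, 0, 3}.
Local minima of A (where A''>0): A(-3)=-297, A(4)=-640. Local minima of B: B(-4)=-640, B(3)=-297.
So the global minimum of V is A(4) + B(-4) − 2 = -640 − 640 − 2 = -1282, attained at (4, -4).

-1282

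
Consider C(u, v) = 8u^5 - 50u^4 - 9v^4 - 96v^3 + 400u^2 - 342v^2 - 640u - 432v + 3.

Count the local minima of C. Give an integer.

2

C separates as a function of u plus a function of v, so ∇C=0 decouples.
∂C/∂u = 40(u - 4)(u - 2)(u - 1)(u + 2) = 0 at u ∈ {-2, 1, 2, 4}; ∂C/∂v = -36(v + 1)(v + 3)(v + 4) = 0 at v ∈ {-4, -3, -1}.
The Hessian is diagonal: diag(C_uu, C_vv). Second derivatives: C_uu(-2)=-2880, C_uu(1)=360, C_uu(2)=-320, C_uu(4)=1440; C_vv(-4)=-108, C_vv(-3)=72, C_vv(-1)=-216.
Local minima occur where both diagonal entries positive: (1, -3), (4, -3). Count: 2.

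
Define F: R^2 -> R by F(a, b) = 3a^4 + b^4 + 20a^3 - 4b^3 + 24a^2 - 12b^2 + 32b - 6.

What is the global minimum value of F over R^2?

F(a,b) separates as P(a) + Q(b) − 6, so its minimum is min P + min Q − 6.
P'(a) = 12a(a + 1)(a + 4) vanishes at a ∈ {-4, -1, 0}; Q'(b) = 4(b - 4)(b - 1)(b + 2) vanishes at b ∈ {-2, 1, 4}.
Local minima of P (where P''>0): P(-4)=-128, P(0)=0. Local minima of Q: Q(-2)=-64, Q(4)=-64.
So the global minimum of F is P(-4) + Q(-2) − 6 = -128 − 64 − 6 = -198, attained at (-4, -2).

-198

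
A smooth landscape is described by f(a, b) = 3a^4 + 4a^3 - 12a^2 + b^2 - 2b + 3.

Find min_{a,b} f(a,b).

f(a,b) separates as P(a) + Q(b) + 3, so its minimum is min P + min Q + 3.
P'(a) = 12a(a - 1)(a + 2) vanishes at a ∈ {-2, 0, 1}; Q'(b) = 2b - 2 vanishes at b ∈ {1}.
Local minima of P (where P''>0): P(-2)=-32, P(1)=-5. Local minima of Q: Q(1)=-1.
So the global minimum of f is P(-2) + Q(1) + 3 = -32 − 1 + 3 = -30, attained at (-2, 1).

-30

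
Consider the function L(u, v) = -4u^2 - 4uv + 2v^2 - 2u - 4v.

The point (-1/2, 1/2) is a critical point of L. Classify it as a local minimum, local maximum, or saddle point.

The Hessian of L is constant: H = [[-8, -4], [-4, 4]].
det(H) = (-8)·4 − (-4)² = -48.
Since det(H) < 0, H is indefinite and the critical point is a saddle point.

saddle point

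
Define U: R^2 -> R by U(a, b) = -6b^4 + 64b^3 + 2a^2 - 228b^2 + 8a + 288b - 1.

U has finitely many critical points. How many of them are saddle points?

2

U separates as a function of a plus a function of b, so ∇U=0 decouples.
∂U/∂a = 4(a + 2) = 0 at a ∈ {-2}; ∂U/∂b = -24(b - 4)(b - 3)(b - 1) = 0 at b ∈ {1, 3, 4}.
The Hessian is diagonal: diag(U_aa, U_bb). Second derivatives: U_aa(-2)=4; U_bb(1)=-144, U_bb(3)=48, U_bb(4)=-72.
Saddle points occur where the two diagonal entries have opposite signs: (-2, 1), (-2, 4). Count: 2.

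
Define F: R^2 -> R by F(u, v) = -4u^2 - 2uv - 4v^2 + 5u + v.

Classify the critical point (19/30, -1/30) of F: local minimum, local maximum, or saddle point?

The Hessian of F is constant: H = [[-8, -2], [-2, -8]].
det(H) = (-8)·(-8) − (-2)² = 60.
det(H) > 0 and tr(H) = -16 < 0, so H is negative definite and the point is a local maximum.

local maximum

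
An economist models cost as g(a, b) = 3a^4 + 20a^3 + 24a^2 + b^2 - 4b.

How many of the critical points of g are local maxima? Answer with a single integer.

0

g separates as a function of a plus a function of b, so ∇g=0 decouples.
∂g/∂a = 12a(a + 1)(a + 4) = 0 at a ∈ {-4, -1, 0}; ∂g/∂b = 2(b - 2) = 0 at b ∈ {2}.
The Hessian is diagonal: diag(g_aa, g_bb). Second derivatives: g_aa(-4)=144, g_aa(-1)=-36, g_aa(0)=48; g_bb(2)=2.
Local maxima occur where both diagonal entries negative: none. Count: 0.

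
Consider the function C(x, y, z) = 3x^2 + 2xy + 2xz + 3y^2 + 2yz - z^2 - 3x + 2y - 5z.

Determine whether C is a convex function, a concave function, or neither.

neither

C is quadratic, so its Hessian is the constant matrix H = [[6, 2, 2], [2, 6, 2], [2, 2, -2]].
Leading principal minors: 6, 32, -96.
Neither pattern holds ⇒ H is indefinite ⇒ neither convex nor concave.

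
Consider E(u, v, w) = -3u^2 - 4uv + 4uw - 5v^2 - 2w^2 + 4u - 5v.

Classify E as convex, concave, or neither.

concave

E is quadratic, so its Hessian is the constant matrix H = [[-6, -4, 4], [-4, -10, 0], [4, 0, -4]].
Leading principal minors: -6, 44, -16.
Signs alternate −, +, − ⇒ H ≺ 0 ⇒ concave.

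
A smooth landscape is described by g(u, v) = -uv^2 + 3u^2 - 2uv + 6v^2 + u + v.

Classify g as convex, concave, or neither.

neither

The term -uv^2 is cubic, so the Hessian is not constant.
∂²g/∂v² = -2u + 12, which takes both signs as u varies (negative for sufficiently large u). A diagonal entry of the Hessian changing sign means the Hessian is neither positive- nor negative-semidefinite on all of R^2.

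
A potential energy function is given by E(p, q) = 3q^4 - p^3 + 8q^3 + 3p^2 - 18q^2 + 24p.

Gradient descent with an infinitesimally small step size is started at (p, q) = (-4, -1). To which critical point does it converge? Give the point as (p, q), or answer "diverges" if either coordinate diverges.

(-2, -3)

E is separable, so gradient descent decouples: p follows -∂E/∂p, q follows -∂E/∂q.
∂E/∂p = -3(p - 4)(p + 2); at p=-4 this is -48, so p increases.
∂E/∂q = 12q(q - 1)(q + 3); at q=-1 this is 48, so q decreases.
p converges to its nearest critical value -2 (a local min of the p-part); q converges to -3. The iterate converges to (-2, -3).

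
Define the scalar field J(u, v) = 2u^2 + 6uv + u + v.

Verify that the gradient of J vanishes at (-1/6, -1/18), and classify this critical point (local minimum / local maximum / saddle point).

∇J = (4u + 6v + 1, 6u + 1); substituting (-1/6, -1/18) gives ∇J = (0, 0), so (-1/6, -1/18) is indeed a critical point.
The Hessian of J is constant: H = [[4, 6], [6, 0]].
det(H) = 4·0 − 6² = -36.
Since det(H) < 0, H is indefinite and the critical point is a saddle point.

saddle point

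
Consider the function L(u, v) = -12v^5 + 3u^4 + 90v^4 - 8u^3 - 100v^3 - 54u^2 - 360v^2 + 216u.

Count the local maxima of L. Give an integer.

L separates as a function of u plus a function of v, so ∇L=0 decouples.
∂L/∂u = 12(u - 3)(u - 2)(u + 3) = 0 at u ∈ {-3, 2, 3}; ∂L/∂v = -60v(v - 4)(v - 3)(v + 1) = 0 at v ∈ {-1, 0, 3, 4}.
The Hessian is diagonal: diag(L_uu, L_vv). Second derivatives: L_uu(-3)=360, L_uu(2)=-60, L_uu(3)=72; L_vv(-1)=1200, L_vv(0)=-720, L_vv(3)=720, L_vv(4)=-1200.
Local maxima occur where both diagonal entries negative: (2, 0), (2, 4). Count: 2.

2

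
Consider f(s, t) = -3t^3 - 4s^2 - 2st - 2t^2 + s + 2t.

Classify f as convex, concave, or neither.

neither

The term -3t^3 is cubic, so the Hessian is not constant.
∂²f/∂t² = -18t - 4, which takes both signs as t varies (negative for sufficiently large t). A diagonal entry of the Hessian changing sign means the Hessian is neither positive- nor negative-semidefinite on all of R^2.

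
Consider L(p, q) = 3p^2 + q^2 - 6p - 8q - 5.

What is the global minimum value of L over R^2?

-24

L(p,q) separates as A(p) + B(q) − 5, so its minimum is min A + min B − 5.
A'(p) = 6p - 6 vanishes at p ∈ {1}; B'(q) = 2q - 8 vanishes at q ∈ {4}.
Local minima of A (where A''>0): A(1)=-3. Local minima of B: B(4)=-16.
So the global minimum of L is A(1) + B(4) − 5 = -3 − 16 − 5 = -24, attained at (1, 4).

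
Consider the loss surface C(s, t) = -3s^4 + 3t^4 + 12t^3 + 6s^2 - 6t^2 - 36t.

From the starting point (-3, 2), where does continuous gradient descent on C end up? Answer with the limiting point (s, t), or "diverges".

C is separable, so gradient descent decouples: s follows -∂C/∂s, t follows -∂C/∂t.
∂C/∂s = -12s(s - 1)(s + 1); at s=-3 this is 288, so s decreases.
∂C/∂t = 12(t - 1)(t + 1)(t + 3); at t=2 this is 180, so t decreases.
The s-coordinate has no critical point in that direction and runs off to infinity.

diverges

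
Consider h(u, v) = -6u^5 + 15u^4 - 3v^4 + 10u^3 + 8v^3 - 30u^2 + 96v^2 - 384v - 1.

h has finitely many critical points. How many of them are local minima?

2

h separates as a function of u plus a function of v, so ∇h=0 decouples.
∂h/∂u = -30u(u - 2)(u - 1)(u + 1) = 0 at u ∈ {-1, 0, 1, 2}; ∂h/∂v = -12(v - 4)(v - 2)(v + 4) = 0 at v ∈ {-4, 2, 4}.
The Hessian is diagonal: diag(h_uu, h_vv). Second derivatives: h_uu(-1)=180, h_uu(0)=-60, h_uu(1)=60, h_uu(2)=-180; h_vv(-4)=-576, h_vv(2)=144, h_vv(4)=-192.
Local minima occur where both diagonal entries positive: (-1, 2), (1, 2). Count: 2.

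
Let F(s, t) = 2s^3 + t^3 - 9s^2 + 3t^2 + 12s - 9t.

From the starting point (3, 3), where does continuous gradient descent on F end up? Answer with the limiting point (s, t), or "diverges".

F is separable, so gradient descent decouples: s follows -∂F/∂s, t follows -∂F/∂t.
∂F/∂s = 6(s - 2)(s - 1); at s=3 this is 12, so s decreases.
∂F/∂t = 3(t - 1)(t + 3); at t=3 this is 36, so t decreases.
s converges to its nearest critical value 2 (a local min of the s-part); t converges to 1. The iterate converges to (2, 1).

(2, 1)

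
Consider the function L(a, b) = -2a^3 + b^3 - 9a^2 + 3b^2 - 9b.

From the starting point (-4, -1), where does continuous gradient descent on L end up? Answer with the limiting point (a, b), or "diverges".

L is separable, so gradient descent decouples: a follows -∂L/∂a, b follows -∂L/∂b.
∂L/∂a = -6a(a + 3); at a=-4 this is -24, so a increases.
∂L/∂b = 3(b - 1)(b + 3); at b=-1 this is -12, so b increases.
a converges to its nearest critical value -3 (a local min of the a-part); b converges to 1. The iterate converges to (-3, 1).

(-3, 1)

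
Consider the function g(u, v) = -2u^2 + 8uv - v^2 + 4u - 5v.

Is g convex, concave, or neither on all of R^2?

neither

g is quadratic, so its Hessian is the constant matrix H = [[-4, 8], [8, -2]].
det(H) = -56, tr(H) = -6.
det(H) < 0, so H is indefinite: neither convex nor concave.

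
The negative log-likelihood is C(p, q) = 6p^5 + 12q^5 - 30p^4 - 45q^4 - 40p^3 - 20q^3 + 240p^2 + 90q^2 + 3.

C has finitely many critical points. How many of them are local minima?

C separates as a function of p plus a function of q, so ∇C=0 decouples.
∂C/∂p = 30p(p - 4)(p - 2)(p + 2) = 0 at p ∈ {-2, 0, 2, 4}; ∂C/∂q = 60q(q - 3)(q - 1)(q + 1) = 0 at q ∈ {-1, 0, 1, 3}.
The Hessian is diagonal: diag(C_pp, C_qq). Second derivatives: C_pp(-2)=-1440, C_pp(0)=480, C_pp(2)=-480, C_pp(4)=1440; C_qq(-1)=-480, C_qq(0)=180, C_qq(1)=-240, C_qq(3)=1440.
Local minima occur where both diagonal entries positive: (0, 0), (0, 3), (4, 0), (4, 3). Count: 4.

4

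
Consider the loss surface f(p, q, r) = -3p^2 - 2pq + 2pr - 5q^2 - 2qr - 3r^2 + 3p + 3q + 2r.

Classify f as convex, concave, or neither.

concave

f is quadratic, so its Hessian is the constant matrix H = [[-6, -2, 2], [-2, -10, -2], [2, -2, -6]].
Leading principal minors: -6, 56, -256.
Signs alternate −, +, − ⇒ H ≺ 0 ⇒ concave.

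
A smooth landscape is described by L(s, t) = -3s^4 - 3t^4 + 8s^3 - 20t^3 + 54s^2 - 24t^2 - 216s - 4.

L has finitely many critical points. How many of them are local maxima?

L separates as a function of s plus a function of t, so ∇L=0 decouples.
∂L/∂s = -12(s - 3)(s - 2)(s + 3) = 0 at s ∈ {-3, 2, 3}; ∂L/∂t = -12t(t + 1)(t + 4) = 0 at t ∈ {-4, -1, 0}.
The Hessian is diagonal: diag(L_ss, L_tt). Second derivatives: L_ss(-3)=-360, L_ss(2)=60, L_ss(3)=-72; L_tt(-4)=-144, L_tt(-1)=36, L_tt(0)=-48.
Local maxima occur where both diagonal entries negative: (-3, -4), (-3, 0), (3, -4), (3, 0). Count: 4.

4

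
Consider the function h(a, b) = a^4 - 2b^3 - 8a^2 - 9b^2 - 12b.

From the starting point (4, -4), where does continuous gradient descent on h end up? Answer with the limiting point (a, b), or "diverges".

h is separable, so gradient descent decouples: a follows -∂h/∂a, b follows -∂h/∂b.
∂h/∂a = 4a(a - 2)(a + 2); at a=4 this is 192, so a decreases.
∂h/∂b = -6(b + 1)(b + 2); at b=-4 this is -36, so b increases.
a converges to its nearest critical value 2 (a local min of the a-part); b converges to -2. The iterate converges to (2, -2).

(2, -2)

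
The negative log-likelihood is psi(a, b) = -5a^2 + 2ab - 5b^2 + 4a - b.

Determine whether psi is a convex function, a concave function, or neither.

psi is quadratic, so its Hessian is the constant matrix H = [[-10, 2], [2, -10]].
det(H) = 96, tr(H) = -20.
det(H) > 0 and tr(H) < 0, so H is negative definite everywhere: concave.

concave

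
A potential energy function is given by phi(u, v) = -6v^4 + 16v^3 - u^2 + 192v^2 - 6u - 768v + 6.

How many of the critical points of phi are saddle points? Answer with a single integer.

phi separates as a function of u plus a function of v, so ∇phi=0 decouples.
∂phi/∂u = -2(u + 3) = 0 at u ∈ {-3}; ∂phi/∂v = -24(v - 4)(v - 2)(v + 4) = 0 at v ∈ {-4, 2, 4}.
The Hessian is diagonal: diag(phi_uu, phi_vv). Second derivatives: phi_uu(-3)=-2; phi_vv(-4)=-1152, phi_vv(2)=288, phi_vv(4)=-384.
Saddle points occur where the two diagonal entries have opposite signs: (-3, 2). Count: 1.

1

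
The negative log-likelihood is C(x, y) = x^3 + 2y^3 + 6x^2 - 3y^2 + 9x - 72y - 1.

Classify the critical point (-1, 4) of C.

The mixed partial ∂²C/∂x∂y is 0, so the Hessian at any point is diag(C_xx, C_yy) = diag(6(x + 2), 6(2y - 1)).
At (-1, 4): H = diag(6, 42).
Both eigenvalues are positive, so H is positive definite: a local minimum.

local minimum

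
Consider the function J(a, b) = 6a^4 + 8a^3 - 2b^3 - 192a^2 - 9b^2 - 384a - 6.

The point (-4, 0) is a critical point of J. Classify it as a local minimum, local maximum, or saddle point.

The mixed partial ∂²J/∂a∂b is 0, so the Hessian at any point is diag(J_aa, J_bb) = diag(24(3a^2 + 2a - 16), -6(2b + 3)).
At (-4, 0): H = diag(576, -18).
The eigenvalues have opposite signs, so H is indefinite: a saddle point.

saddle point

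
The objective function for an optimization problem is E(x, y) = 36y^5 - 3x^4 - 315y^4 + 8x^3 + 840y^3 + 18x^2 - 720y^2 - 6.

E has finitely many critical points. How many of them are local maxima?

4

E separates as a function of x plus a function of y, so ∇E=0 decouples.
∂E/∂x = -12x(x - 3)(x + 1) = 0 at x ∈ {-1, 0, 3}; ∂E/∂y = 180y(y - 4)(y - 2)(y - 1) = 0 at y ∈ {0, 1, 2, 4}.
The Hessian is diagonal: diag(E_xx, E_yy). Second derivatives: E_xx(-1)=-48, E_xx(0)=36, E_xx(3)=-144; E_yy(0)=-1440, E_yy(1)=540, E_yy(2)=-720, E_yy(4)=4320.
Local maxima occur where both diagonal entries negative: (-1, 0), (-1, 2), (3, 0), (3, 2). Count: 4.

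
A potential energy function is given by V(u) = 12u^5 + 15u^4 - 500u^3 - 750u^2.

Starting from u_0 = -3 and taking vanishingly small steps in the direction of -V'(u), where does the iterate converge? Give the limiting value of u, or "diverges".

V'(u) = 60u(u - 5)(u + 1)(u + 5), so V'(-3) = -5760.
Gradient descent moves in the -V' direction, i.e. u is increasing.
The nearest critical point in that direction is u = -1, where V'' = 1440 > 0 (a local minimum). The iterate converges there.

-1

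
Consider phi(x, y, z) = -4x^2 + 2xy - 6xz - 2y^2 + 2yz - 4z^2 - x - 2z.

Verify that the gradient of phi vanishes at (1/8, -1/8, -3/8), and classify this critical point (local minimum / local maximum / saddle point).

local maximum

∇phi = (-8x + 2y - 6z - 1, 2x - 4y + 2z, -6x + 2y - 8z - 2); substituting (1/8, -1/8, -3/8) gives ∇phi = (0, 0, 0), so (1/8, -1/8, -3/8) is indeed a critical point.
The Hessian is constant: H = [[-8, 2, -6], [2, -4, 2], [-6, 2, -8]].
Leading principal minors: Δ₁ = -8, Δ₂ = 28, Δ₃ = -96.
The minors alternate sign starting negative (−, +, −), so H is negative definite: a local maximum.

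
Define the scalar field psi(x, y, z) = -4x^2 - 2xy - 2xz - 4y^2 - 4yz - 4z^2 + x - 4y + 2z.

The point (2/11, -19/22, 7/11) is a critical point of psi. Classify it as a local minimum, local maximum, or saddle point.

local maximum

The Hessian is constant: H = [[-8, -2, -2], [-2, -8, -4], [-2, -4, -8]].
Leading principal minors: Δ₁ = -8, Δ₂ = 60, Δ₃ = -352.
The minors alternate sign starting negative (−, +, −), so H is negative definite: a local maximum.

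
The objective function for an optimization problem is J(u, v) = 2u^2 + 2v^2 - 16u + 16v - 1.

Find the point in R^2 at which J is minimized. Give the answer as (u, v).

(4, -4)

J(u,v) separates as P(u) + Q(v) − 1, so its minimum is min P + min Q − 1.
P'(u) = 4u - 16 vanishes at u ∈ {4}; Q'(v) = 4v + 16 vanishes at v ∈ {-4}.
Local minima of P (where P''>0): P(4)=-32. Local minima of Q: Q(-4)=-32.
So the global minimum of J is P(4) + Q(-4) − 1 = -32 − 32 − 1 = -65, attained at (4, -4).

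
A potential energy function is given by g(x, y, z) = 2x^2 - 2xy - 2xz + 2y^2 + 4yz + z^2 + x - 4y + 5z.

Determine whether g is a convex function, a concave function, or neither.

g is quadratic, so its Hessian is the constant matrix H = [[4, -2, -2], [-2, 4, 4], [-2, 4, 2]].
Leading principal minors: 4, 12, -24.
Neither pattern holds ⇒ H is indefinite ⇒ neither convex nor concave.

neither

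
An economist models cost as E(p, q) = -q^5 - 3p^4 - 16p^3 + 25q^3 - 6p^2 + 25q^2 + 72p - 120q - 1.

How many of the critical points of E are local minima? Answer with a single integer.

2

E separates as a function of p plus a function of q, so ∇E=0 decouples.
∂E/∂p = -12(p - 1)(p + 2)(p + 3) = 0 at p ∈ {-3, -2, 1}; ∂E/∂q = -5(q - 4)(q - 1)(q + 2)(q + 3) = 0 at q ∈ {-3, -2, 1, 4}.
The Hessian is diagonal: diag(E_pp, E_qq). Second derivatives: E_pp(-3)=-48, E_pp(-2)=36, E_pp(1)=-144; E_qq(-3)=140, E_qq(-2)=-90, E_qq(1)=180, E_qq(4)=-630.
Local minima occur where both diagonal entries positive: (-2, -3), (-2, 1). Count: 2.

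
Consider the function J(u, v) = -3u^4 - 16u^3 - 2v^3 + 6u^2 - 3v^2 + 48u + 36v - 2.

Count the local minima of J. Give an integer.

J separates as a function of u plus a function of v, so ∇J=0 decouples.
∂J/∂u = -12(u - 1)(u + 1)(u + 4) = 0 at u ∈ {-4, -1, 1}; ∂J/∂v = -6(v - 2)(v + 3) = 0 at v ∈ {-3, 2}.
The Hessian is diagonal: diag(J_uu, J_vv). Second derivatives: J_uu(-4)=-180, J_uu(-1)=72, J_uu(1)=-120; J_vv(-3)=30, J_vv(2)=-30.
Local minima occur where both diagonal entries positive: (-1, -3). Count: 1.

1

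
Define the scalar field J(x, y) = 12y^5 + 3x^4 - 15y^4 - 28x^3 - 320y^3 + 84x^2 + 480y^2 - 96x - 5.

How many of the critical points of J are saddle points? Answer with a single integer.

6

J separates as a function of x plus a function of y, so ∇J=0 decouples.
∂J/∂x = 12(x - 4)(x - 2)(x - 1) = 0 at x ∈ {1, 2, 4}; ∂J/∂y = 60y(y - 4)(y - 1)(y + 4) = 0 at y ∈ {-4, 0, 1, 4}.
The Hessian is diagonal: diag(J_xx, J_yy). Second derivatives: J_xx(1)=36, J_xx(2)=-24, J_xx(4)=72; J_yy(-4)=-9600, J_yy(0)=960, J_yy(1)=-900, J_yy(4)=5760.
Saddle points occur where the two diagonal entries have opposite signs: (1, -4), (1, 1), (2, 0), (2, 4), (4, -4), (4, 1). Count: 6.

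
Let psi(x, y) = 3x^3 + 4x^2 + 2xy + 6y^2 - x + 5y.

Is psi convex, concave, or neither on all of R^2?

The term 3x^3 is cubic, so the Hessian is not constant.
∂²psi/∂x² = 18x + 8, which takes both signs as x varies (negative for sufficiently negative x). A diagonal entry of the Hessian changing sign means the Hessian is neither positive- nor negative-semidefinite on all of R^2.

neither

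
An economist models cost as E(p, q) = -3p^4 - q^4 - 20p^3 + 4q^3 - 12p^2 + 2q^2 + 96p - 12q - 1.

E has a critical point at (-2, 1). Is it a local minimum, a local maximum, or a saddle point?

local minimum

The mixed partial ∂²E/∂p∂q is 0, so the Hessian at any point is diag(E_pp, E_qq) = diag(-12(3p^2 + 10p + 2), 4(-3q^2 + 6q + 1)).
At (-2, 1): H = diag(72, 16).
Both eigenvalues are positive, so H is positive definite: a local minimum.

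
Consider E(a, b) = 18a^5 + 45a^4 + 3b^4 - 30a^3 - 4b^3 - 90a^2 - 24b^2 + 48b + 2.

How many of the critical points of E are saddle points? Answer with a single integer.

6

E separates as a function of a plus a function of b, so ∇E=0 decouples.
∂E/∂a = 90a(a - 1)(a + 1)(a + 2) = 0 at a ∈ {-2, -1, 0, 1}; ∂E/∂b = 12(b - 2)(b - 1)(b + 2) = 0 at b ∈ {-2, 1, 2}.
The Hessian is diagonal: diag(E_aa, E_bb). Second derivatives: E_aa(-2)=-540, E_aa(-1)=180, E_aa(0)=-180, E_aa(1)=540; E_bb(-2)=144, E_bb(1)=-36, E_bb(2)=48.
Saddle points occur where the two diagonal entries have opposite signs: (-2, -2), (-2, 2), (-1, 1), (0, -2), (0, 2), (1, 1). Count: 6.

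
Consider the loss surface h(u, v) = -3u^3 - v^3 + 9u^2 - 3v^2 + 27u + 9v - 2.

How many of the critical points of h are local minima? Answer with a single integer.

1

h separates as a function of u plus a function of v, so ∇h=0 decouples.
∂h/∂u = -9(u - 3)(u + 1) = 0 at u ∈ {-1, 3}; ∂h/∂v = -3(v - 1)(v + 3) = 0 at v ∈ {-3, 1}.
The Hessian is diagonal: diag(h_uu, h_vv). Second derivatives: h_uu(-1)=36, h_uu(3)=-36; h_vv(-3)=12, h_vv(1)=-12.
Local minima occur where both diagonal entries positive: (-1, -3). Count: 1.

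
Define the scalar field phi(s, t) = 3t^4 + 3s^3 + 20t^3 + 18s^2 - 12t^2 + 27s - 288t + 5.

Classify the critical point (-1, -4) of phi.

local minimum

The mixed partial ∂²phi/∂s∂t is 0, so the Hessian at any point is diag(phi_ss, phi_tt) = diag(18(s + 2), 12(3t^2 + 10t - 2)).
At (-1, -4): H = diag(18, 72).
Both eigenvalues are positive, so H is positive definite: a local minimum.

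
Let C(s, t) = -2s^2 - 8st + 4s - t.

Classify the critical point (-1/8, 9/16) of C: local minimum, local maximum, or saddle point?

saddle point

The Hessian of C is constant: H = [[-4, -8], [-8, 0]].
det(H) = (-4)·0 − (-8)² = -64.
Since det(H) < 0, H is indefinite and the critical point is a saddle point.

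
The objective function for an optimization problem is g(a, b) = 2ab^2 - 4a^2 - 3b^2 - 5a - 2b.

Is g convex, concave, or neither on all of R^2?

neither

The term 2ab^2 is cubic, so the Hessian is not constant.
∂²g/∂b² = 4a - 6, which takes both signs as a varies (negative for sufficiently negative a). A diagonal entry of the Hessian changing sign means the Hessian is neither positive- nor negative-semidefinite on all of R^2.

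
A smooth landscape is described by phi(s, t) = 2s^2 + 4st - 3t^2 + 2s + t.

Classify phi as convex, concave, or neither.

neither

phi is quadratic, so its Hessian is the constant matrix H = [[4, 4], [4, -6]].
det(H) = -40, tr(H) = -2.
det(H) < 0, so H is indefinite: neither convex nor concave.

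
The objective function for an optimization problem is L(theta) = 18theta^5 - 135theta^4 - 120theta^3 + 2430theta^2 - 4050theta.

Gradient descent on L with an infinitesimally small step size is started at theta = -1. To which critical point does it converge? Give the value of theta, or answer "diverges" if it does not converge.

L'(theta) = 90(theta - 5)(theta - 3)(theta - 1)(theta + 3), so L'(-1) = -8640.
Gradient descent moves in the -L' direction, i.e. theta is increasing.
The nearest critical point in that direction is theta = 1, where L'' = 2880 > 0 (a local minimum). The iterate converges there.

1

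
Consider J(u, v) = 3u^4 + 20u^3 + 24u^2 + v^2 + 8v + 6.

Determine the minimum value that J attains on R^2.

-138

J(u,v) separates as P(u) + Q(v) + 6, so its minimum is min P + min Q + 6.
P'(u) = 12u(u + 1)(u + 4) vanishes at u ∈ {-4, -1, 0}; Q'(v) = 2v + 8 vanishes at v ∈ {-4}.
Local minima of P (where P''>0): P(-4)=-128, P(0)=0. Local minima of Q: Q(-4)=-16.
So the global minimum of J is P(-4) + Q(-4) + 6 = -128 − 16 + 6 = -138, attained at (-4, -4).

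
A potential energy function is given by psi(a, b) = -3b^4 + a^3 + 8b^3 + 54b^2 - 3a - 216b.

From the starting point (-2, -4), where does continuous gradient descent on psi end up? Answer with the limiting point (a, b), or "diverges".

diverges

psi is separable, so gradient descent decouples: a follows -∂psi/∂a, b follows -∂psi/∂b.
∂psi/∂a = 3(a - 1)(a + 1); at a=-2 this is 9, so a decreases.
∂psi/∂b = -12(b - 3)(b - 2)(b + 3); at b=-4 this is 504, so b decreases.
The a-coordinate has no critical point in that direction and runs off to infinity.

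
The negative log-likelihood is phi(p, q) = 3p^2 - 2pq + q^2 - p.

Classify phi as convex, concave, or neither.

phi is quadratic, so its Hessian is the constant matrix H = [[6, -2], [-2, 2]].
det(H) = 8, tr(H) = 8.
det(H) > 0 and tr(H) > 0, so H is positive definite everywhere: convex.

convex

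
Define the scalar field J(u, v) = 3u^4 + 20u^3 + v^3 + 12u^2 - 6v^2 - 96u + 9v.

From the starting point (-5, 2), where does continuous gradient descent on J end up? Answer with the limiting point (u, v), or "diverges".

J is separable, so gradient descent decouples: u follows -∂J/∂u, v follows -∂J/∂v.
∂J/∂u = 12(u - 1)(u + 2)(u + 4); at u=-5 this is -216, so u increases.
∂J/∂v = 3(v - 3)(v - 1); at v=2 this is -3, so v increases.
u converges to its nearest critical value -4 (a local min of the u-part); v converges to 3. The iterate converges to (-4, 3).

(-4, 3)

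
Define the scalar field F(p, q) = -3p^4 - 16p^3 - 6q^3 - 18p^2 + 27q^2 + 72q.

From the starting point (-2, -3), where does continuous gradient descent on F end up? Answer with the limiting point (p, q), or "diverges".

(-1, -1)

F is separable, so gradient descent decouples: p follows -∂F/∂p, q follows -∂F/∂q.
∂F/∂p = -12p(p + 1)(p + 3); at p=-2 this is -24, so p increases.
∂F/∂q = -18(q - 4)(q + 1); at q=-3 this is -252, so q increases.
p converges to its nearest critical value -1 (a local min of the p-part); q converges to -1. The iterate converges to (-1, -1).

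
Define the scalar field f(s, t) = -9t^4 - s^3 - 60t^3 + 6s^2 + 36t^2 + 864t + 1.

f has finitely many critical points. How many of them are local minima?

f separates as a function of s plus a function of t, so ∇f=0 decouples.
∂f/∂s = -3s(s - 4) = 0 at s ∈ {0, 4}; ∂f/∂t = -36(t - 2)(t + 3)(t + 4) = 0 at t ∈ {-4, -3, 2}.
The Hessian is diagonal: diag(f_ss, f_tt). Second derivatives: f_ss(0)=12, f_ss(4)=-12; f_tt(-4)=-216, f_tt(-3)=180, f_tt(2)=-1080.
Local minima occur where both diagonal entries positive: (0, -3). Count: 1.

1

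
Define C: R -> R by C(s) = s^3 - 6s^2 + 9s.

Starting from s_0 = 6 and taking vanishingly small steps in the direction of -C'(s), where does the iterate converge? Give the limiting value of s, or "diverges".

C'(s) = 3(s - 3)(s - 1), so C'(6) = 45.
Gradient descent moves in the -C' direction, i.e. s is decreasing.
The nearest critical point in that direction is s = 3, where C'' = 6 > 0 (a local minimum). The iterate converges there.

3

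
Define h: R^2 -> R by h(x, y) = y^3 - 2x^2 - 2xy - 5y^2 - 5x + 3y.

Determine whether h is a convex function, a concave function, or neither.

The term y^3 is cubic, so the Hessian is not constant.
∂²h/∂y² = 6y - 10, which takes both signs as y varies (negative for sufficiently negative y). A diagonal entry of the Hessian changing sign means the Hessian is neither positive- nor negative-semidefinite on all of R^2.

neither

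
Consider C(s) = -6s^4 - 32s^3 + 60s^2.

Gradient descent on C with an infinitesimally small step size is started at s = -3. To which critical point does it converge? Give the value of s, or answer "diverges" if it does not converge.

0

C'(s) = -24s(s - 1)(s + 5), so C'(-3) = -576.
Gradient descent moves in the -C' direction, i.e. s is increasing.
The nearest critical point in that direction is s = 0, where C'' = 120 > 0 (a local minimum). The iterate converges there.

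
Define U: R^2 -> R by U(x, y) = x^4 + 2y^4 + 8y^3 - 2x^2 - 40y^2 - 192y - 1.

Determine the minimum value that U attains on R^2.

U(x,y) separates as P(x) + Q(y) − 1, so its minimum is min P + min Q − 1.
P'(x) = 4x(x - 1)(x + 1) vanishes at x ∈ {-1, 0, 1}; Q'(y) = 8(y - 3)(y + 2)(y + 4) vanishes at y ∈ {-4, -2, 3}.
Local minima of P (where P''>0): P(-1)=-1, P(1)=-1. Local minima of Q: Q(-4)=128, Q(3)=-558.
So the global minimum of U is P(-1) + Q(3) − 1 = -1 − 558 − 1 = -560, attained at (-1, 3).

-560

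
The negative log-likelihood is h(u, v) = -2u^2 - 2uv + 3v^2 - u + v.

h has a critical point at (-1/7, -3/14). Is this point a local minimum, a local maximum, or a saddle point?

saddle point

The Hessian of h is constant: H = [[-4, -2], [-2, 6]].
det(H) = (-4)·6 − (-2)² = -28.
Since det(H) < 0, H is indefinite and the critical point is a saddle point.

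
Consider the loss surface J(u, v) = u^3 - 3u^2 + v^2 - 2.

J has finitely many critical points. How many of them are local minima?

1

J separates as a function of u plus a function of v, so ∇J=0 decouples.
∂J/∂u = 3u(u - 2) = 0 at u ∈ {0, 2}; ∂J/∂v = 2v = 0 at v ∈ {0}.
The Hessian is diagonal: diag(J_uu, J_vv). Second derivatives: J_uu(0)=-6, J_uu(2)=6; J_vv(0)=2.
Local minima occur where both diagonal entries positive: (2, 0). Count: 1.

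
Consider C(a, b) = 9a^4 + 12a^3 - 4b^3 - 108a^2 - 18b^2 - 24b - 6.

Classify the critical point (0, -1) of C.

The mixed partial ∂²C/∂a∂b is 0, so the Hessian at any point is diag(C_aa, C_bb) = diag(36(3a^2 + 2a - 6), -12(2b + 3)).
At (0, -1): H = diag(-216, -12).
Both eigenvalues are negative, so H is negative definite: a local maximum.

local maximum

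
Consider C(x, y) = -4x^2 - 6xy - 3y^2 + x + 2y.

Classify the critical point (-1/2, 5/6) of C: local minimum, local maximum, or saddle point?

The Hessian of C is constant: H = [[-8, -6], [-6, -6]].
det(H) = (-8)·(-6) − (-6)² = 12.
det(H) > 0 and tr(H) = -14 < 0, so H is negative definite and the point is a local maximum.

local maximum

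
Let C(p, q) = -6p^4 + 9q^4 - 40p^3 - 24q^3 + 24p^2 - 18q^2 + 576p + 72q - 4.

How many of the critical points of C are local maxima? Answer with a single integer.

C separates as a function of p plus a function of q, so ∇C=0 decouples.
∂C/∂p = -24(p - 2)(p + 3)(p + 4) = 0 at p ∈ {-4, -3, 2}; ∂C/∂q = 36(q - 2)(q - 1)(q + 1) = 0 at q ∈ {-1, 1, 2}.
The Hessian is diagonal: diag(C_pp, C_qq). Second derivatives: C_pp(-4)=-144, C_pp(-3)=120, C_pp(2)=-720; C_qq(-1)=216, C_qq(1)=-72, C_qq(2)=108.
Local maxima occur where both diagonal entries negative: (-4, 1), (2, 1). Count: 2.

2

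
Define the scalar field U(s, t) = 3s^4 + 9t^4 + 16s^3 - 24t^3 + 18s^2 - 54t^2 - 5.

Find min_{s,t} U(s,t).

-437

U(s,t) separates as P(s) + Q(t) − 5, so its minimum is min P + min Q − 5.
P'(s) = 12s(s + 1)(s + 3) vanishes at s ∈ {-3, -1, 0}; Q'(t) = 36t(t - 3)(t + 1) vanishes at t ∈ {-1, 0, 3}.
Local minima of P (where P''>0): P(-3)=-27, P(0)=0. Local minima of Q: Q(-1)=-21, Q(3)=-405.
So the global minimum of U is P(-3) + Q(3) − 5 = -27 − 405 − 5 = -437, attained at (-3, 3).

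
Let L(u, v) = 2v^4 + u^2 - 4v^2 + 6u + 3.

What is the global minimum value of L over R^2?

-8

L(u,v) separates as P(u) + Q(v) + 3, so its minimum is min P + min Q + 3.
P'(u) = 2u + 6 vanishes at u ∈ {-3}; Q'(v) = 8v(v - 1)(v + 1) vanishes at v ∈ {-1, 0, 1}.
Local minima of P (where P''>0): P(-3)=-9. Local minima of Q: Q(-1)=-2, Q(1)=-2.
So the global minimum of L is P(-3) + Q(-1) + 3 = -9 − 2 + 3 = -8, attained at (-3, -1).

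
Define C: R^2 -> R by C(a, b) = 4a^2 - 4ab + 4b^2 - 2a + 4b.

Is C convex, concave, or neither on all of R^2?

C is quadratic, so its Hessian is the constant matrix H = [[8, -4], [-4, 8]].
det(H) = 48, tr(H) = 16.
det(H) > 0 and tr(H) > 0, so H is positive definite everywhere: convex.

convex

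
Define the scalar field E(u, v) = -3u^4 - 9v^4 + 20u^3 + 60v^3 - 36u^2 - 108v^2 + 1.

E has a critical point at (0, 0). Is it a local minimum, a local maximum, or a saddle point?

The mixed partial ∂²E/∂u∂v is 0, so the Hessian at any point is diag(E_uu, E_vv) = diag(12(-3u^2 + 10u - 6), 36(-3v^2 + 10v - 6)).
At (0, 0): H = diag(-72, -216).
Both eigenvalues are negative, so H is negative definite: a local maximum.

local maximum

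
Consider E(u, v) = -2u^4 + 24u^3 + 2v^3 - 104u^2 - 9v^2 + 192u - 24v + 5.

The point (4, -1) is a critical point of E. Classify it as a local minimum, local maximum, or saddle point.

local maximum

The mixed partial ∂²E/∂u∂v is 0, so the Hessian at any point is diag(E_uu, E_vv) = diag(8(-3u^2 + 18u - 26), 6(2v - 3)).
At (4, -1): H = diag(-16, -30).
Both eigenvalues are negative, so H is negative definite: a local maximum.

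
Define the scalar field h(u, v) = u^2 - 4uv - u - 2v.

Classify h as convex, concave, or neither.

neither

h is quadratic, so its Hessian is the constant matrix H = [[2, -4], [-4, 0]].
det(H) = -16, tr(H) = 2.
det(H) < 0, so H is indefinite: neither convex nor concave.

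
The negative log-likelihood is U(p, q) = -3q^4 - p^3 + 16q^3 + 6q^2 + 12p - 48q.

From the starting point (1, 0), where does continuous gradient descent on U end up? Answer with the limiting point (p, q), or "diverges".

(-2, 1)

U is separable, so gradient descent decouples: p follows -∂U/∂p, q follows -∂U/∂q.
∂U/∂p = -3(p - 2)(p + 2); at p=1 this is 9, so p decreases.
∂U/∂q = -12(q - 4)(q - 1)(q + 1); at q=0 this is -48, so q increases.
p converges to its nearest critical value -2 (a local min of the p-part); q converges to 1. The iterate converges to (-2, 1).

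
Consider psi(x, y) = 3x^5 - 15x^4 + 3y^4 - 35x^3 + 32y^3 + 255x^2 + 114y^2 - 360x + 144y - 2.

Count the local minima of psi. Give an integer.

psi separates as a function of x plus a function of y, so ∇psi=0 decouples.
∂psi/∂x = 15(x - 4)(x - 2)(x - 1)(x + 3) = 0 at x ∈ {-3, 1, 2, 4}; ∂psi/∂y = 12(y + 1)(y + 3)(y + 4) = 0 at y ∈ {-4, -3, -1}.
The Hessian is diagonal: diag(psi_xx, psi_yy). Second derivatives: psi_xx(-3)=-2100, psi_xx(1)=180, psi_xx(2)=-150, psi_xx(4)=630; psi_yy(-4)=36, psi_yy(-3)=-24, psi_yy(-1)=72.
Local minima occur where both diagonal entries positive: (1, -4), (1, -1), (4, -4), (4, -1). Count: 4.

4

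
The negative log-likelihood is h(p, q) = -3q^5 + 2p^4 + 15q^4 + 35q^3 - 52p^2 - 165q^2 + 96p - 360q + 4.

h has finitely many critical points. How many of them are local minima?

h separates as a function of p plus a function of q, so ∇h=0 decouples.
∂h/∂p = 8(p - 3)(p - 1)(p + 4) = 0 at p ∈ {-4, 1, 3}; ∂h/∂q = -15(q - 4)(q - 3)(q + 1)(q + 2) = 0 at q ∈ {-2, -1, 3, 4}.
The Hessian is diagonal: diag(h_pp, h_qq). Second derivatives: h_pp(-4)=280, h_pp(1)=-80, h_pp(3)=112; h_qq(-2)=450, h_qq(-1)=-300, h_qq(3)=300, h_qq(4)=-450.
Local minima occur where both diagonal entries positive: (-4, -2), (-4, 3), (3, -2), (3, 3). Count: 4.

4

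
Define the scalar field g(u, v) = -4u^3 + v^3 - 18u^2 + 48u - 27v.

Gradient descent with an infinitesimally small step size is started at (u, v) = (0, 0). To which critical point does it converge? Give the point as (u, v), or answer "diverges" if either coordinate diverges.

(-4, 3)

g is separable, so gradient descent decouples: u follows -∂g/∂u, v follows -∂g/∂v.
∂g/∂u = -12(u - 1)(u + 4); at u=0 this is 48, so u decreases.
∂g/∂v = 3(v - 3)(v + 3); at v=0 this is -27, so v increases.
u converges to its nearest critical value -4 (a local min of the u-part); v converges to 3. The iterate converges to (-4, 3).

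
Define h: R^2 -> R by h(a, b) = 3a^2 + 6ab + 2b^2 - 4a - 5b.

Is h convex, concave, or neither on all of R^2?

neither

h is quadratic, so its Hessian is the constant matrix H = [[6, 6], [6, 4]].
det(H) = -12, tr(H) = 10.
det(H) < 0, so H is indefinite: neither convex nor concave.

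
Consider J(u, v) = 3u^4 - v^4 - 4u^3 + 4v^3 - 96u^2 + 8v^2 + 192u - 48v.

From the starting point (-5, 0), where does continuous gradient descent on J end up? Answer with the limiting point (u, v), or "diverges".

(-4, 2)

J is separable, so gradient descent decouples: u follows -∂J/∂u, v follows -∂J/∂v.
∂J/∂u = 12(u - 4)(u - 1)(u + 4); at u=-5 this is -648, so u increases.
∂J/∂v = -4(v - 3)(v - 2)(v + 2); at v=0 this is -48, so v increases.
u converges to its nearest critical value -4 (a local min of the u-part); v converges to 2. The iterate converges to (-4, 2).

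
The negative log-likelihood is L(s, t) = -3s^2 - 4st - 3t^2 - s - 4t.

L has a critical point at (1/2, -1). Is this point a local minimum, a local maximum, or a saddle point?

local maximum

The Hessian of L is constant: H = [[-6, -4], [-4, -6]].
det(H) = (-6)·(-6) − (-4)² = 20.
det(H) > 0 and tr(H) = -12 < 0, so H is negative definite and the point is a local maximum.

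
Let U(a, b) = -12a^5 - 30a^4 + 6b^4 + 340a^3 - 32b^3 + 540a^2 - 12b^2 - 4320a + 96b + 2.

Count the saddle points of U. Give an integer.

U separates as a function of a plus a function of b, so ∇U=0 decouples.
∂U/∂a = -60(a - 3)(a - 2)(a + 3)(a + 4) = 0 at a ∈ {-4, -3, 2, 3}; ∂U/∂b = 24(b - 4)(b - 1)(b + 1) = 0 at b ∈ {-1, 1, 4}.
The Hessian is diagonal: diag(U_aa, U_bb). Second derivatives: U_aa(-4)=2520, U_aa(-3)=-1800, U_aa(2)=1800, U_aa(3)=-2520; U_bb(-1)=240, U_bb(1)=-144, U_bb(4)=360.
Saddle points occur where the two diagonal entries have opposite signs: (-4, 1), (-3, -1), (-3, 4), (2, 1), (3, -1), (3, 4). Count: 6.

6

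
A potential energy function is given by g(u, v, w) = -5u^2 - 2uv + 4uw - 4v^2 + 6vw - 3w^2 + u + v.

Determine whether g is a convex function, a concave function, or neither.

concave

g is quadratic, so its Hessian is the constant matrix H = [[-10, -2, 4], [-2, -8, 6], [4, 6, -6]].
Leading principal minors: -10, 76, -64.
Signs alternate −, +, − ⇒ H ≺ 0 ⇒ concave.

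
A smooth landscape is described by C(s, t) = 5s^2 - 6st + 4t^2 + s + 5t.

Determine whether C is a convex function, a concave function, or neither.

convex

C is quadratic, so its Hessian is the constant matrix H = [[10, -6], [-6, 8]].
det(H) = 44, tr(H) = 18.
det(H) > 0 and tr(H) > 0, so H is positive definite everywhere: convex.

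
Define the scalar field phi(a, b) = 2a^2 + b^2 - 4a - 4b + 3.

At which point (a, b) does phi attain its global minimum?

(1, 2)

phi(a,b) separates as P(a) + Q(b) + 3, so its minimum is min P + min Q + 3.
P'(a) = 4a - 4 vanishes at a ∈ {1}; Q'(b) = 2b - 4 vanishes at b ∈ {2}.
Local minima of P (where P''>0): P(1)=-2. Local minima of Q: Q(2)=-4.
So the global minimum of phi is P(1) + Q(2) + 3 = -2 − 4 + 3 = -3, attained at (1, 2).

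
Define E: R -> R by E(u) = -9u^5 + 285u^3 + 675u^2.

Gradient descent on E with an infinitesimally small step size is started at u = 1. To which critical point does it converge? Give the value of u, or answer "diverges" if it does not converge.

E'(u) = -45u(u - 5)(u + 2)(u + 3), so E'(1) = 2160.
Gradient descent moves in the -E' direction, i.e. u is decreasing.
The nearest critical point in that direction is u = 0, where E'' = 1350 > 0 (a local minimum). The iterate converges there.

0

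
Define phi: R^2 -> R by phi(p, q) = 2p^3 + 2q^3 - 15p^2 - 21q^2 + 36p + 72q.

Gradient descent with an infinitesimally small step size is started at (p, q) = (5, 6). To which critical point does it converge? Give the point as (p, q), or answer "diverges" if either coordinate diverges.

(3, 4)

phi is separable, so gradient descent decouples: p follows -∂phi/∂p, q follows -∂phi/∂q.
∂phi/∂p = 6(p - 3)(p - 2); at p=5 this is 36, so p decreases.
∂phi/∂q = 6(q - 4)(q - 3); at q=6 this is 36, so q decreases.
p converges to its nearest critical value 3 (a local min of the p-part); q converges to 4. The iterate converges to (3, 4).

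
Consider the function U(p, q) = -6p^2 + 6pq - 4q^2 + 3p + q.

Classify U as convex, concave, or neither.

U is quadratic, so its Hessian is the constant matrix H = [[-12, 6], [6, -8]].
det(H) = 60, tr(H) = -20.
det(H) > 0 and tr(H) < 0, so H is negative definite everywhere: concave.

concave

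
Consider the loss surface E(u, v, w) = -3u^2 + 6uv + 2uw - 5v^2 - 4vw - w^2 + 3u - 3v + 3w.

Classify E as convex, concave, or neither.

concave

E is quadratic, so its Hessian is the constant matrix H = [[-6, 6, 2], [6, -10, -4], [2, -4, -2]].
Leading principal minors: -6, 24, -8.
Signs alternate −, +, − ⇒ H ≺ 0 ⇒ concave.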